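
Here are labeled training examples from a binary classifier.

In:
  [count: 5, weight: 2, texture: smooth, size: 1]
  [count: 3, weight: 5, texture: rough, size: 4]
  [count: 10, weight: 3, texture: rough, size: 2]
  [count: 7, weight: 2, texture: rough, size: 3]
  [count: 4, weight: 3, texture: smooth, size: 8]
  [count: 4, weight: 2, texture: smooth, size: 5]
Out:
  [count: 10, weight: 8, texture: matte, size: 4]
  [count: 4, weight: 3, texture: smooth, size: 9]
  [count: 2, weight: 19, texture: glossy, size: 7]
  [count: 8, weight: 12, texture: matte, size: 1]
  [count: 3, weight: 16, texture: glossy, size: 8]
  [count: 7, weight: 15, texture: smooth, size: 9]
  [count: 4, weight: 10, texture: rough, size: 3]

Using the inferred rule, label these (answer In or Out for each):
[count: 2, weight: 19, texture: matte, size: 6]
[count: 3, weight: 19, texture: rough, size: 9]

Out, Out

All 'In' examples share one property — weight ≤ 5 AND size ≤ 8 — and every 'Out' example lacks it.
Out: [count: 2, weight: 19, texture: matte, size: 6], since weight = 19, size = 6. Out: [count: 3, weight: 19, texture: rough, size: 9], since weight = 19, size = 9.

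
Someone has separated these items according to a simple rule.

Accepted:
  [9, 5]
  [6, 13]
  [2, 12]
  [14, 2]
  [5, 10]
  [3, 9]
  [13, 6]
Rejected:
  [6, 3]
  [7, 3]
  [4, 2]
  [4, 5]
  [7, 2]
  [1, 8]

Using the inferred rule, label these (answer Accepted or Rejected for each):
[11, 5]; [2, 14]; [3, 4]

The distinguishing property — sum ≥ 12 — holds for all the 'Accepted' cases and none of the 'Rejected' cases.

Accepted, Accepted, Rejected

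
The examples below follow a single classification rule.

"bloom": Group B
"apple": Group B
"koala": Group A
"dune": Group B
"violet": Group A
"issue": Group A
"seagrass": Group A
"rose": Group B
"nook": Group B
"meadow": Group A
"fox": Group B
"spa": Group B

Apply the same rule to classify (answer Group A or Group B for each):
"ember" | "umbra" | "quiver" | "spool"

Group B, Group B, Group A, Group B

The pattern is that an item is 'Group A' exactly when: has ≥ 3 vowels.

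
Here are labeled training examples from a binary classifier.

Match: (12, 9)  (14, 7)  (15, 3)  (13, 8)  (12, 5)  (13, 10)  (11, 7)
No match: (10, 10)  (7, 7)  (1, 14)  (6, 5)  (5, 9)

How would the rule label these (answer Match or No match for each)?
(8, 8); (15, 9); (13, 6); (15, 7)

No match, Match, Match, Match

A rule that fits every label: first ≥ 11 — true of each 'Match' example, false of each 'No match' one.
(8, 8): first 8 — doesn't match, so No match. (15, 9): first 15 — checks out, so Match. (13, 6): first 13 — checks out, so Match. (15, 7): first 15 — checks out, so Match.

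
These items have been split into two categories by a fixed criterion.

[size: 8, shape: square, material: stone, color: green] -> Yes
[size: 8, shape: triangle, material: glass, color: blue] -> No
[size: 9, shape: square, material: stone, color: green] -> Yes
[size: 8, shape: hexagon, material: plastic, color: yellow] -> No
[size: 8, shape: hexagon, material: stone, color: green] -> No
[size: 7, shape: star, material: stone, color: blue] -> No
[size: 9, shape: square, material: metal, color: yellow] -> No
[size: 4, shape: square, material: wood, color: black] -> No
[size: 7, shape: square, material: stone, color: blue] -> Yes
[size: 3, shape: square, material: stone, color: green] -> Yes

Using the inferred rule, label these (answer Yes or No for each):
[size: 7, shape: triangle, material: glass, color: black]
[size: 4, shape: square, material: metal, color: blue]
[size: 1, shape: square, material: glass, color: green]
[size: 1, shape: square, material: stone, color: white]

'Yes' ⟺ shape is square AND material is stone.

No, No, No, Yes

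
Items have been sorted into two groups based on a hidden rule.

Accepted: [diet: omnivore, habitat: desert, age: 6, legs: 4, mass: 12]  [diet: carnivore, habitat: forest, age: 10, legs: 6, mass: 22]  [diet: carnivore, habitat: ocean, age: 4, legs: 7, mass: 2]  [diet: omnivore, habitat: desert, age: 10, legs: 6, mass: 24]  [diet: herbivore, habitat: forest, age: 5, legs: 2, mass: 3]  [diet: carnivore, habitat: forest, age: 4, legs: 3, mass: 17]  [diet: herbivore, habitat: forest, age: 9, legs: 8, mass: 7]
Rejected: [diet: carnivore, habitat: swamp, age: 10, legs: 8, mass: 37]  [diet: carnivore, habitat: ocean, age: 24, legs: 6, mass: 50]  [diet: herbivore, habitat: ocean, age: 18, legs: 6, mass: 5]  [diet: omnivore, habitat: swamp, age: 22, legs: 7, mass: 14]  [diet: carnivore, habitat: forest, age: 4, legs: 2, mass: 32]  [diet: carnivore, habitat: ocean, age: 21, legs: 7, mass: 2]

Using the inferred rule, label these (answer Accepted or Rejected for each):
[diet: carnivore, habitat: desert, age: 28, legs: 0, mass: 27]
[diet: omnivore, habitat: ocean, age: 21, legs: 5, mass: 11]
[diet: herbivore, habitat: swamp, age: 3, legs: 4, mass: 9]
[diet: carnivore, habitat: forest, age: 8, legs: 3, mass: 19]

The pattern is that an item is 'Accepted' exactly when: age ≤ 10 AND mass ≤ 24.
[diet: carnivore, habitat: desert, age: 28, legs: 0, mass: 27]: age = 28, mass = 27, doesn't match → Rejected. [diet: omnivore, habitat: ocean, age: 21, legs: 5, mass: 11]: age = 21, mass = 11, doesn't match → Rejected. [diet: herbivore, habitat: swamp, age: 3, legs: 4, mass: 9]: age = 3, mass = 9, has this property → Accepted. [diet: carnivore, habitat: forest, age: 8, legs: 3, mass: 19]: age = 8, mass = 19, has this property → Accepted.

Rejected, Rejected, Accepted, Accepted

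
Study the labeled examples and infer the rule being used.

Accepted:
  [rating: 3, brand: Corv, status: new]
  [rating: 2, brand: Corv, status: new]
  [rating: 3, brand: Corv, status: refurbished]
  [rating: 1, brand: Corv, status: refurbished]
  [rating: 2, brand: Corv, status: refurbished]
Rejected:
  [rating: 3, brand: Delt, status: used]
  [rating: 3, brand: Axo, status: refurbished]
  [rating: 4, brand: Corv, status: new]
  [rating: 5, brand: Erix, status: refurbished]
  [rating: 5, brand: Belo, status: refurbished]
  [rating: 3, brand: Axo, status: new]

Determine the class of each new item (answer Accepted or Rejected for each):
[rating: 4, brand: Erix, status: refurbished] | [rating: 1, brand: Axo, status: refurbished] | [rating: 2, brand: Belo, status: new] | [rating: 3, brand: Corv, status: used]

Rejected, Rejected, Rejected, Accepted

All 'Accepted' examples share one property — brand is Corv AND rating ≤ 3 — and every 'Rejected' example lacks it.
Rejected: [rating: 4, brand: Erix, status: refurbished], since brand is Erix, rating = 4. Rejected: [rating: 1, brand: Axo, status: refurbished], since brand is Axo, rating = 1. Rejected: [rating: 2, brand: Belo, status: new], since brand is Belo, rating = 2. Accepted: [rating: 3, brand: Corv, status: used], since brand is Corv, rating = 3.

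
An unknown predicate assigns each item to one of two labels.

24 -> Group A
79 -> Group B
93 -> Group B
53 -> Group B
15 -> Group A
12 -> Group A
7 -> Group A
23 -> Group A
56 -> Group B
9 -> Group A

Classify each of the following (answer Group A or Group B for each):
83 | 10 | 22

Group B, Group A, Group A

The simplest hypothesis consistent with all the labels is: at most 24.
83 → 83 > 24 → Group B.
10 → 10 ≤ 24 → Group A.
22 → 22 ≤ 24 → Group A.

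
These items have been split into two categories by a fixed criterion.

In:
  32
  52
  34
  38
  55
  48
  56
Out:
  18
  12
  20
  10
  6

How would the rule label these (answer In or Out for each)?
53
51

In, In

Rule: at least 32. This holds for each 'In' example and fails for each 'Out' one.
53 — 53 ≥ 32, hence In.
51 — 51 ≥ 32, hence In.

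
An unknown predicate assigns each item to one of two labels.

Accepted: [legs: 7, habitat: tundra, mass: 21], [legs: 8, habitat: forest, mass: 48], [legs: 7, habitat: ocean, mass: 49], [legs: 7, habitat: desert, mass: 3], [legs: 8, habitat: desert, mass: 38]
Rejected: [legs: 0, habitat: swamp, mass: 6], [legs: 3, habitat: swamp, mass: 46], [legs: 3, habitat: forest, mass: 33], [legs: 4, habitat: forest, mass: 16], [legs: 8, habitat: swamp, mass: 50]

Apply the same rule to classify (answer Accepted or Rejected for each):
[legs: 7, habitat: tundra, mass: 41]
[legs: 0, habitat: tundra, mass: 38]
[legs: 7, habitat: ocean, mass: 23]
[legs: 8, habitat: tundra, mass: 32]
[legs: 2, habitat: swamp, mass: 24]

One predicate separates the groups cleanly: mass ≤ 49 AND legs ≥ 7.
[legs: 7, habitat: tundra, mass: 41] → mass = 41, legs = 7 → Accepted.
[legs: 0, habitat: tundra, mass: 38] → mass = 38, legs = 0 → Rejected.
[legs: 7, habitat: ocean, mass: 23] → mass = 23, legs = 7 → Accepted.
[legs: 8, habitat: tundra, mass: 32] → mass = 32, legs = 8 → Accepted.
[legs: 2, habitat: swamp, mass: 24] → mass = 24, legs = 2 → Rejected.

Accepted, Rejected, Accepted, Accepted, Rejected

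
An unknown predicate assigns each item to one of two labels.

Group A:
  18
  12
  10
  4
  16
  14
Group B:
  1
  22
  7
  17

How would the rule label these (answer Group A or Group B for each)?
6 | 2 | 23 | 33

A rule that fits every label: even AND at most 18 — true of each 'Group A' example, false of each 'Group B' one.
6 — 6 is even, 6 ≤ 18, hence Group A. 2 — 2 is even, 2 ≤ 18, hence Group A. 23 — 23 is odd, 23 > 18, hence Group B. 33 — 33 is odd, 33 > 18, hence Group B.

Group A, Group A, Group B, Group B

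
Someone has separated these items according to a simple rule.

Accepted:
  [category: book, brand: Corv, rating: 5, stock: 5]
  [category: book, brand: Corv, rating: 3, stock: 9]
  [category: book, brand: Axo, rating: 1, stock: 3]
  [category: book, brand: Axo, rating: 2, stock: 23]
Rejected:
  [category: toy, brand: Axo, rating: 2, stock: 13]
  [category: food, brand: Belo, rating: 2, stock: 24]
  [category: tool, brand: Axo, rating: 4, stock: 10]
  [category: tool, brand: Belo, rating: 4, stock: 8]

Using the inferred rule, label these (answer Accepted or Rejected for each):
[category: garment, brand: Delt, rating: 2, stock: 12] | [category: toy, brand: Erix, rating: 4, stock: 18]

Rejected, Rejected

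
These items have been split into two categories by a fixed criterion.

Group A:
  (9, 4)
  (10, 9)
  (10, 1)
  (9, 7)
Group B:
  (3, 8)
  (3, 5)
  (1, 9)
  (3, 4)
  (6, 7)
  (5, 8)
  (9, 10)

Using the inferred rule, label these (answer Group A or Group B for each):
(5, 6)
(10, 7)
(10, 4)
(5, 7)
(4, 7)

'Group A' ⟺ first > second.

Group B, Group A, Group A, Group B, Group B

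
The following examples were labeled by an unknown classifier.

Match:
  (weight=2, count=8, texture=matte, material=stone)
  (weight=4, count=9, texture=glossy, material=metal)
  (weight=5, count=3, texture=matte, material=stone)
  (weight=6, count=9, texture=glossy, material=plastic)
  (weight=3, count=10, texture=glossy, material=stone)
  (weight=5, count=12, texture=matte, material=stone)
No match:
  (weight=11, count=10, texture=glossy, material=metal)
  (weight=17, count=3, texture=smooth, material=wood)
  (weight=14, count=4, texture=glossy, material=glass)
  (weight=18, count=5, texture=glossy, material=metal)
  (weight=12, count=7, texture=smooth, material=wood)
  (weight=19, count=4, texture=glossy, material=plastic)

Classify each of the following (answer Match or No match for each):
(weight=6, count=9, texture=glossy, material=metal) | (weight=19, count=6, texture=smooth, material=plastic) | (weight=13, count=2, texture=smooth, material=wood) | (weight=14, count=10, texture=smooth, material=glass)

Match, No match, No match, No match

The rule appears to be: weight ≤ 6.
(weight=6, count=9, texture=glossy, material=metal) → weight = 6 → Match. (weight=19, count=6, texture=smooth, material=plastic) → weight = 19 → No match. (weight=13, count=2, texture=smooth, material=wood) → weight = 13 → No match. (weight=14, count=10, texture=smooth, material=glass) → weight = 14 → No match.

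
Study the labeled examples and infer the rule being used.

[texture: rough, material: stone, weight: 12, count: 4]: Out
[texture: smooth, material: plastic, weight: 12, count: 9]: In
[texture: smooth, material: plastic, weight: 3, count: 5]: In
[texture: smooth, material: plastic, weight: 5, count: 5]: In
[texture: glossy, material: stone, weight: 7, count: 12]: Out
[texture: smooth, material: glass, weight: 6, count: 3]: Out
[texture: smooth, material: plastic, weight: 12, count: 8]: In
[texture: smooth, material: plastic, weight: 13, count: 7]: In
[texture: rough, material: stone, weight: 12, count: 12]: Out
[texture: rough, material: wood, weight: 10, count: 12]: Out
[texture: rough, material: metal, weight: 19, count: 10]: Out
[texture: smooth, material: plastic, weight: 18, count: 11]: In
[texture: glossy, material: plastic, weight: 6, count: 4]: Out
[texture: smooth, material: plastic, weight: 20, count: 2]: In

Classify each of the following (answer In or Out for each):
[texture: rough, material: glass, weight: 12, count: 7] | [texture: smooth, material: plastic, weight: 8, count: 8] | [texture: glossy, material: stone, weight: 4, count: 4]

All 'In' examples share one property — material is plastic AND texture is smooth — and every 'Out' example lacks it.
[texture: rough, material: glass, weight: 12, count: 7]: material is glass, texture is rough, lacks this property → Out. [texture: smooth, material: plastic, weight: 8, count: 8]: material is plastic, texture is smooth, matches → In. [texture: glossy, material: stone, weight: 4, count: 4]: material is stone, texture is glossy, lacks this property → Out.

Out, In, Out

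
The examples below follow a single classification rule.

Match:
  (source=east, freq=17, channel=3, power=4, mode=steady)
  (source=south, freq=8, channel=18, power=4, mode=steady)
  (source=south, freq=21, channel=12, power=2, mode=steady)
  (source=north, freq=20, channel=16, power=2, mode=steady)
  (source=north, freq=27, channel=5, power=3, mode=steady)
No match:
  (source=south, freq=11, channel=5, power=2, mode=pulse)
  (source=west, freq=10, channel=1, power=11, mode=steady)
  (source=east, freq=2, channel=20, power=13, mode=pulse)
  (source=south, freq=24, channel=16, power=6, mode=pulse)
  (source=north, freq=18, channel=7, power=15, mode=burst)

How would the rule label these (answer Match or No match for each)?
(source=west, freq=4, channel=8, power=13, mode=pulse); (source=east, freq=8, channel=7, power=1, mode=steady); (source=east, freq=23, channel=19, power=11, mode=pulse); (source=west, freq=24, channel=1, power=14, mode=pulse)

No match, Match, No match, No match

All 'Match' examples share one property — mode is steady AND power ≤ 4 — and every 'No match' example lacks it.
(source=west, freq=4, channel=8, power=13, mode=pulse) — mode is pulse, power = 13, hence No match. (source=east, freq=8, channel=7, power=1, mode=steady) — mode is steady, power = 1, hence Match. (source=east, freq=23, channel=19, power=11, mode=pulse) — mode is pulse, power = 11, hence No match. (source=west, freq=24, channel=1, power=14, mode=pulse) — mode is pulse, power = 14, hence No match.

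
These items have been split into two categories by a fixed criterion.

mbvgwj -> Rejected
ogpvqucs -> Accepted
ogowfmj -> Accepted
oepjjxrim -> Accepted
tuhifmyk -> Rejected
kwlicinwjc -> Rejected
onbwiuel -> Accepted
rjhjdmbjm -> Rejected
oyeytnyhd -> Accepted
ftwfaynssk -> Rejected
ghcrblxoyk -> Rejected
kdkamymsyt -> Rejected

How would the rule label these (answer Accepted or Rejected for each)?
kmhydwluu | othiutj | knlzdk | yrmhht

The classifier is using: starts with 'o'.
kmhydwluu: Rejected (starts with 'k').
othiutj: Accepted (starts with 'o').
knlzdk: Rejected (starts with 'k').
yrmhht: Rejected (starts with 'y').

Rejected, Accepted, Rejected, Rejected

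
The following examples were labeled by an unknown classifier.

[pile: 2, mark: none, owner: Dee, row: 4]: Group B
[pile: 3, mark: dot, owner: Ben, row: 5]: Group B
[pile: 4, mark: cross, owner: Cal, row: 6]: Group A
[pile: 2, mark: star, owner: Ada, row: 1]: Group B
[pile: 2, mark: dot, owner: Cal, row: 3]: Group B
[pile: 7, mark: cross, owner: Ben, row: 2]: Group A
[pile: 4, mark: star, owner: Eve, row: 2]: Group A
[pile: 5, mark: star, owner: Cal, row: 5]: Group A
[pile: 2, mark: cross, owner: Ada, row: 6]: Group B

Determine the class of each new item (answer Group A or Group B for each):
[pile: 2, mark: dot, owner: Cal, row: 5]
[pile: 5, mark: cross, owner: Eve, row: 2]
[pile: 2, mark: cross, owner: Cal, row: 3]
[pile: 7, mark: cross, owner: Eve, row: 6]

Group B, Group A, Group B, Group A

The distinguishing property — pile ≥ 4 — holds for all the 'Group A' cases and none of the 'Group B' cases.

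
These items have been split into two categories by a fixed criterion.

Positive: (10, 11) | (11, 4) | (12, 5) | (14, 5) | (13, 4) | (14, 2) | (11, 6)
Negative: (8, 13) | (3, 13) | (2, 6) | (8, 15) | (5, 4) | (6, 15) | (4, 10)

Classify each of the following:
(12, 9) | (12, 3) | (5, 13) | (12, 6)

Positive, Positive, Negative, Positive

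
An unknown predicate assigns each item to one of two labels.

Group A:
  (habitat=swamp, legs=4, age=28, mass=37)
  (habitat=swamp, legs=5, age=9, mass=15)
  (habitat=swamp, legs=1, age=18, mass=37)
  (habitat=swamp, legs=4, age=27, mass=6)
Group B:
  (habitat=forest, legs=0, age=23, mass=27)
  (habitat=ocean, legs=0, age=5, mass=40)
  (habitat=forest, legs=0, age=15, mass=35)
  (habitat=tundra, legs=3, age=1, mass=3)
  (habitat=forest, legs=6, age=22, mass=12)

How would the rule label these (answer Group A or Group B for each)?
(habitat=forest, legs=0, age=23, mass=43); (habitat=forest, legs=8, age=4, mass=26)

Looking at the examples, the only property every 'Group A' case has and every 'Group B' case lacks is: habitat is swamp.
(habitat=forest, legs=0, age=23, mass=43) — habitat is forest, hence Group B.
(habitat=forest, legs=8, age=4, mass=26) — habitat is forest, hence Group B.

Group B, Group B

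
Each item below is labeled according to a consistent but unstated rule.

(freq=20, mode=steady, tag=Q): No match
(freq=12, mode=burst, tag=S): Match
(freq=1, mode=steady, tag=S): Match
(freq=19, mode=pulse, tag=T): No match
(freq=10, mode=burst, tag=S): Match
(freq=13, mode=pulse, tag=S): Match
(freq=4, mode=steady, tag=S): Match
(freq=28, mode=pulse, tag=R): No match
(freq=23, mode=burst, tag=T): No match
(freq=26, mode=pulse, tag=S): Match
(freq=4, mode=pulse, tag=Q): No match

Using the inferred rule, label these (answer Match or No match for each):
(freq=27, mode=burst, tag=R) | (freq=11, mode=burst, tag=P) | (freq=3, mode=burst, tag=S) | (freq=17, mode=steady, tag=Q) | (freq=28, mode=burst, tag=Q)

No match, No match, Match, No match, No match

One predicate separates the groups cleanly: tag is S.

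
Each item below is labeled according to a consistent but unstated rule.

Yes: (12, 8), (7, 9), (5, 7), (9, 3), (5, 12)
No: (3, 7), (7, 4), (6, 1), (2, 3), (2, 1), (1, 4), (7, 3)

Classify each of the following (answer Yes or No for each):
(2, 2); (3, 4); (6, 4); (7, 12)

The common property of the 'Yes' items is: sum ≥ 12. No 'No' item has it.
(2, 2) — 2+2 = 4, hence No.
(3, 4) — 3+4 = 7, hence No.
(6, 4) — 6+4 = 10, hence No.
(7, 12) — 7+12 = 19, hence Yes.

No, No, No, Yes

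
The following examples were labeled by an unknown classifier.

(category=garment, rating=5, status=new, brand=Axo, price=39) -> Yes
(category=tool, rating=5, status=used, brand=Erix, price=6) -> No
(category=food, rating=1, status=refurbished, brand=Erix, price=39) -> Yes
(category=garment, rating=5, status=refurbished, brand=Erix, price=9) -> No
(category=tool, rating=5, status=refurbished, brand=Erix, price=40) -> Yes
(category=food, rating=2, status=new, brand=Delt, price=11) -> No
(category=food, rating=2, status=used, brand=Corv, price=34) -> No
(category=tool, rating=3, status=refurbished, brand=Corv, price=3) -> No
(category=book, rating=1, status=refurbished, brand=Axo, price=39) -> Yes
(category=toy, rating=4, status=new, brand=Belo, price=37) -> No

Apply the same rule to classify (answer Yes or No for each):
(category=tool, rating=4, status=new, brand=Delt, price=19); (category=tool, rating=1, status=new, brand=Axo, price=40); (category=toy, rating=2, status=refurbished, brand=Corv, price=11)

No, Yes, No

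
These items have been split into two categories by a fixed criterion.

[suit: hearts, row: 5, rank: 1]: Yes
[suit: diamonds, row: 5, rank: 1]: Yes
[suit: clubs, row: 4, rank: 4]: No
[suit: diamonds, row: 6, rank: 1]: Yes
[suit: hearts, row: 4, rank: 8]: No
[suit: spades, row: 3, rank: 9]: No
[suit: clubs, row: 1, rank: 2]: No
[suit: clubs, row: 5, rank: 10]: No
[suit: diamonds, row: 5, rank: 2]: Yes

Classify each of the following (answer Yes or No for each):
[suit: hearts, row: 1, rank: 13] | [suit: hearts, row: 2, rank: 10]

A rule that fits every label: rank ≤ 2 AND row ≥ 3 — true of each 'Yes' example, false of each 'No' one.
[suit: hearts, row: 1, rank: 13] → rank = 13, row = 1 → No.
[suit: hearts, row: 2, rank: 10] → rank = 10, row = 2 → No.

No, No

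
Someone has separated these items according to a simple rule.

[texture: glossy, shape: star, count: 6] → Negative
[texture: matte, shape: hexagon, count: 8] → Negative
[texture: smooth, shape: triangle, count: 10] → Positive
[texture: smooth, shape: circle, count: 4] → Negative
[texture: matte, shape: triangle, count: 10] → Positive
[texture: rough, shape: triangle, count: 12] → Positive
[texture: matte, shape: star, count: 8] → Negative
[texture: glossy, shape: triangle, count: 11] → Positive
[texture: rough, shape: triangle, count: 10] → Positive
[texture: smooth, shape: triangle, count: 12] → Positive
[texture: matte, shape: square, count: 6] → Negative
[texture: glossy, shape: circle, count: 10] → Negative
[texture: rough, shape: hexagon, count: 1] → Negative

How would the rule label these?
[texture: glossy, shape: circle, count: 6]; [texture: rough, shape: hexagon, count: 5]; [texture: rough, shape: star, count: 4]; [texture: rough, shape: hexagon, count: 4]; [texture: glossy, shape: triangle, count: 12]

Negative, Negative, Negative, Negative, Positive

The simplest hypothesis consistent with all the labels is: shape is triangle.
[texture: glossy, shape: circle, count: 6]: Negative (shape is circle). [texture: rough, shape: hexagon, count: 5]: Negative (shape is hexagon). [texture: rough, shape: star, count: 4]: Negative (shape is star). [texture: rough, shape: hexagon, count: 4]: Negative (shape is hexagon). [texture: glossy, shape: triangle, count: 12]: Positive (shape is triangle).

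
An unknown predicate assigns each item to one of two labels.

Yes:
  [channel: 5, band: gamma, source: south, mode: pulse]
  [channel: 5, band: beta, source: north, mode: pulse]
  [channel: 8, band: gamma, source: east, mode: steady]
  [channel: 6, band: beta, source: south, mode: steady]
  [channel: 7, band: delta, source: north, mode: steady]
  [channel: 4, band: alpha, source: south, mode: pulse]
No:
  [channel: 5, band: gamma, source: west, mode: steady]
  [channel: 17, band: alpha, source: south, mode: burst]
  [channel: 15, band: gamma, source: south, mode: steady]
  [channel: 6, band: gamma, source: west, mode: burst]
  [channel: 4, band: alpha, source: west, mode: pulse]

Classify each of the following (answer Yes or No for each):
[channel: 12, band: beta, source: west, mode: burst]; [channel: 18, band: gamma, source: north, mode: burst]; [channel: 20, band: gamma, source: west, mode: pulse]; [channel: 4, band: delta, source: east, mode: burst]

The rule appears to be: source is not west AND channel ≤ 8.
[channel: 12, band: beta, source: west, mode: burst]: source is west, channel = 12, does not satisfy this → No.
[channel: 18, band: gamma, source: north, mode: burst]: source is north, channel = 18, does not satisfy this → No.
[channel: 20, band: gamma, source: west, mode: pulse]: source is west, channel = 20, does not satisfy this → No.
[channel: 4, band: delta, source: east, mode: burst]: source is east, channel = 4, checks out → Yes.

No, No, No, Yes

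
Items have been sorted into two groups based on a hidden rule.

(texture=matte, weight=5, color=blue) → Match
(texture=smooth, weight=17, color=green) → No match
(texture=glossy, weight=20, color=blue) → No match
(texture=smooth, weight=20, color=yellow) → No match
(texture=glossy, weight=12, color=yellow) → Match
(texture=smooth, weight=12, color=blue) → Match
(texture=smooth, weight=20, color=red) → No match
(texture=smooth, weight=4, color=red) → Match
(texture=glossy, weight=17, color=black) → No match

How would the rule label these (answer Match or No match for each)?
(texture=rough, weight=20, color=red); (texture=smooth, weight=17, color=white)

No match, No match

Every 'Match' example satisfies: weight ≤ 12. None of the 'No match' examples do.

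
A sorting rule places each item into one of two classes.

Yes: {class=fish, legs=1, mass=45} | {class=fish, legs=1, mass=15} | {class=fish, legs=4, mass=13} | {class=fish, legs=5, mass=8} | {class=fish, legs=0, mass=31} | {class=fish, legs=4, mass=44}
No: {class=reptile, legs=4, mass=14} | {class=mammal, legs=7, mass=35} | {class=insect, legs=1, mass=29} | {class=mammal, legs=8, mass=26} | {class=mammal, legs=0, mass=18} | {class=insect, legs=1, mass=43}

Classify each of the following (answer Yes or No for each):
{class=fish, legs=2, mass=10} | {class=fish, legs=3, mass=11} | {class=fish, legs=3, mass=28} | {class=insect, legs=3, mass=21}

Yes, Yes, Yes, No

The classifier is using: class is fish.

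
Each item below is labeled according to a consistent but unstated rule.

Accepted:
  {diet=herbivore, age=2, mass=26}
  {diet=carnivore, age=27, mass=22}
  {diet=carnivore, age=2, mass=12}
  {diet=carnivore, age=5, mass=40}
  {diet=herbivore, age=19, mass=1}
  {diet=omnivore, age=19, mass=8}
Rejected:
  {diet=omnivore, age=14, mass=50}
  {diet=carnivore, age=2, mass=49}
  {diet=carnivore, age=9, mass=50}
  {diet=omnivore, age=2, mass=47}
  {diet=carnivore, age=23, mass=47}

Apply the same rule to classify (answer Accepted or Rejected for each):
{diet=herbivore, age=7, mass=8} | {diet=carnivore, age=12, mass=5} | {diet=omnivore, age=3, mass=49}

Accepted, Accepted, Rejected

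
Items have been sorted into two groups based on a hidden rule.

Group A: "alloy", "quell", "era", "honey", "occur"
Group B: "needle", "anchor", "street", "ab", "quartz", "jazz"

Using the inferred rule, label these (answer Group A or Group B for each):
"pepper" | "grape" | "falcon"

The distinguishing property — odd length — holds for all the 'Group A' cases and none of the 'Group B' cases.
"pepper" → length 6 → Group B.
"grape" → length 5 → Group A.
"falcon" → length 6 → Group B.

Group B, Group A, Group B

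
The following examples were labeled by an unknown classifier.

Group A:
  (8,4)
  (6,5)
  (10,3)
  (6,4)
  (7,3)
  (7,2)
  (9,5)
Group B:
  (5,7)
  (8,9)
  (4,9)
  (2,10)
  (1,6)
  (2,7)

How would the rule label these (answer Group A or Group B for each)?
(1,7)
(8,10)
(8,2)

Group B, Group B, Group A

Every 'Group A' example satisfies: first > second. None of the 'Group B' examples do.
Group B: (1,7), since 1 < 7. Group B: (8,10), since 8 < 10. Group A: (8,2), since 8 > 2.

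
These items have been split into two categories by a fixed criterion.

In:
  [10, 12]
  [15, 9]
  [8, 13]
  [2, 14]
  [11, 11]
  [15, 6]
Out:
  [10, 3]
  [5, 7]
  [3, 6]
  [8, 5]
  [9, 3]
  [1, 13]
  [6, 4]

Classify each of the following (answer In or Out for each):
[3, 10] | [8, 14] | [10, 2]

'In' ⟺ sum ≥ 16.
[3, 10]: 3+10 = 13 — lacks this property, so Out.
[8, 14]: 8+14 = 22 — satisfies this, so In.
[10, 2]: 10+2 = 12 — lacks this property, so Out.

Out, In, Out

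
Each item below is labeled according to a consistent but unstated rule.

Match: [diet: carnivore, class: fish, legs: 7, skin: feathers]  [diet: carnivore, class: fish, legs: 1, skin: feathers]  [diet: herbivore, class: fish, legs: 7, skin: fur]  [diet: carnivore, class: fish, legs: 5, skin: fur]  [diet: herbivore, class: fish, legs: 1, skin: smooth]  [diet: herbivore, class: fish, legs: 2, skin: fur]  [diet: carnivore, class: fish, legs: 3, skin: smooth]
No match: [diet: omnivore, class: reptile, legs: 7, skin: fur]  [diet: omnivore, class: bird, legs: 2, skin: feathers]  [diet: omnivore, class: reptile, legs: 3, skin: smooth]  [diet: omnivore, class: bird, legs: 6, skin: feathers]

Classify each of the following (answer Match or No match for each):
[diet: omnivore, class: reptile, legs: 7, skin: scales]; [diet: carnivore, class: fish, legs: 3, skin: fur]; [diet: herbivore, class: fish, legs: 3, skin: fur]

No match, Match, Match

One predicate separates the groups cleanly: class is fish.
No match: [diet: omnivore, class: reptile, legs: 7, skin: scales], since class is reptile. Match: [diet: carnivore, class: fish, legs: 3, skin: fur], since class is fish. Match: [diet: herbivore, class: fish, legs: 3, skin: fur], since class is fish.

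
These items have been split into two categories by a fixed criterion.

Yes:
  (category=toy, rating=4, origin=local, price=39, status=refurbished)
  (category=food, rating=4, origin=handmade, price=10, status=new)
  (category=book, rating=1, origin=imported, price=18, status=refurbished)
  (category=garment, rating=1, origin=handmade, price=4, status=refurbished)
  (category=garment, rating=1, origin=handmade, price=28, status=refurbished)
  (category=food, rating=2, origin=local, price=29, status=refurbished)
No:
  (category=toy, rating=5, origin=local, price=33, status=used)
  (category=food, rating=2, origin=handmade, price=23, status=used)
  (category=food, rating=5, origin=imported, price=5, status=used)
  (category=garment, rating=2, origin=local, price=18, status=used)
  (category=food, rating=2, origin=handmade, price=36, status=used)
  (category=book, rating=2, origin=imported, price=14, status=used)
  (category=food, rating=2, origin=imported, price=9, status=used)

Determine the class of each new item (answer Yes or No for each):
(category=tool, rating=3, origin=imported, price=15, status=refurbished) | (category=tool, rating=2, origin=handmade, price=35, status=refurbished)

Yes, Yes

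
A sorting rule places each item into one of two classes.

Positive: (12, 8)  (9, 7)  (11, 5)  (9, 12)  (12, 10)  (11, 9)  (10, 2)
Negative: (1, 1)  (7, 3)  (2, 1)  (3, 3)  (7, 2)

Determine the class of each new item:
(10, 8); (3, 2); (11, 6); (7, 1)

Positive, Negative, Positive, Negative

Every 'Positive' example satisfies: sum ≥ 12. None of the 'Negative' examples do.
(10, 8): 10+8 = 18, satisfies this → Positive.
(3, 2): 3+2 = 5, does not pass → Negative.
(11, 6): 11+6 = 17, satisfies this → Positive.
(7, 1): 7+1 = 8, does not pass → Negative.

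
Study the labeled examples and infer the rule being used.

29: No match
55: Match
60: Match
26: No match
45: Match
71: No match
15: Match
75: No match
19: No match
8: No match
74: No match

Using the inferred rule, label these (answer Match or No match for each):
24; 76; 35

No match, No match, Match

One predicate separates the groups cleanly: multiple of 5 AND at most 60.
24 — 24 = 5·4 + 4, 24 ≤ 60, hence No match. 76 — 76 = 5·15 + 1, 76 > 60, hence No match. 35 — 35 = 5·7, 35 ≤ 60, hence Match.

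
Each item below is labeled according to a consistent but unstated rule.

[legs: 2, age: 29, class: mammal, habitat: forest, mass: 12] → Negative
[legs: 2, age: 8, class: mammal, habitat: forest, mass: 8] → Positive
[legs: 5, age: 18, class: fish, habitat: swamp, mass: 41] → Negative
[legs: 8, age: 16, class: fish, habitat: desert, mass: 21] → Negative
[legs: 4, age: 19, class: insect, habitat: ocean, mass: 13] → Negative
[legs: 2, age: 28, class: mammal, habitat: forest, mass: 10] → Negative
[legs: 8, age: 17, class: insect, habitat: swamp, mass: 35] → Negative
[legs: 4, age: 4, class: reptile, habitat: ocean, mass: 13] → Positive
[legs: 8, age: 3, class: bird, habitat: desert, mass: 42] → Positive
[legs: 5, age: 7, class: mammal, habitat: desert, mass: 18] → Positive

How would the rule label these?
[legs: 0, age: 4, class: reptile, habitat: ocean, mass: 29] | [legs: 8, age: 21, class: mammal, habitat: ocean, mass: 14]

Positive, Negative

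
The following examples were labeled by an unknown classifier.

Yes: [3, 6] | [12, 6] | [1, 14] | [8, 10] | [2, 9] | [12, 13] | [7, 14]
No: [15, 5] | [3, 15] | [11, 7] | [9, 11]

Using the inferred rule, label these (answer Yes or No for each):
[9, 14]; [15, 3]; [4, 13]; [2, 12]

Yes, No, Yes, Yes

All 'Yes' examples share one property — product is even — and every 'No' example lacks it.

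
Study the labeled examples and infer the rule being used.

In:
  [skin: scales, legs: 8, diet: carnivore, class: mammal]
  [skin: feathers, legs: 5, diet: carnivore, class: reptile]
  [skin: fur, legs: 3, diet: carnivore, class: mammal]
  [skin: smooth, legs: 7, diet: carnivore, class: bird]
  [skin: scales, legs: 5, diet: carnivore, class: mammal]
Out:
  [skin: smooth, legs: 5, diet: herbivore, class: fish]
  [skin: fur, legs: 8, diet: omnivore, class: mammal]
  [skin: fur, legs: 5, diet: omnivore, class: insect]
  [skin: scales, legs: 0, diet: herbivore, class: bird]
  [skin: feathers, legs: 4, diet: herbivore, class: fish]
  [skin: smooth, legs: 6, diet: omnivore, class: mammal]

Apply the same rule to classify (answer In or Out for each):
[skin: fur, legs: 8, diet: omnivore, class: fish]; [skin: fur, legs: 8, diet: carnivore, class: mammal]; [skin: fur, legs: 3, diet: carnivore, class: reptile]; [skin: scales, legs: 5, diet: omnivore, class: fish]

Out, In, In, Out

Checking candidate rules against both groups, what survives is: diet is carnivore.
[skin: fur, legs: 8, diet: omnivore, class: fish]: diet is omnivore, lacks this property → Out. [skin: fur, legs: 8, diet: carnivore, class: mammal]: diet is carnivore, passes → In. [skin: fur, legs: 3, diet: carnivore, class: reptile]: diet is carnivore, passes → In. [skin: scales, legs: 5, diet: omnivore, class: fish]: diet is omnivore, lacks this property → Out.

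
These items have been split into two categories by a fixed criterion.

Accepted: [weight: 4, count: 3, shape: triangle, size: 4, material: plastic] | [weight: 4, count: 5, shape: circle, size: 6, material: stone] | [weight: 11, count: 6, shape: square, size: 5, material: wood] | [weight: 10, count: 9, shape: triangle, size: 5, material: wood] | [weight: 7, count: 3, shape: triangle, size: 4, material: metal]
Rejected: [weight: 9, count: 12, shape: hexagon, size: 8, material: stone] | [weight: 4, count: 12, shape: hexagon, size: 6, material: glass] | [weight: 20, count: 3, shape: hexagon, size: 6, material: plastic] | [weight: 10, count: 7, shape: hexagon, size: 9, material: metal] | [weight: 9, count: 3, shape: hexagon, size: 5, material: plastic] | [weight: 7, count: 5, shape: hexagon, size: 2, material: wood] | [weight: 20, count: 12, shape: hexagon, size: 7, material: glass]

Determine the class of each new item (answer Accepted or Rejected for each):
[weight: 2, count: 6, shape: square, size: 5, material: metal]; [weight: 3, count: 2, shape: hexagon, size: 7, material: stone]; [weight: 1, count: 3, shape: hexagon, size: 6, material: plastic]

Accepted, Rejected, Rejected

Rule: shape is not hexagon. This holds for each 'Accepted' example and fails for each 'Rejected' one.
[weight: 2, count: 6, shape: square, size: 5, material: metal]: Accepted (shape is square).
[weight: 3, count: 2, shape: hexagon, size: 7, material: stone]: Rejected (shape is hexagon).
[weight: 1, count: 3, shape: hexagon, size: 6, material: plastic]: Rejected (shape is hexagon).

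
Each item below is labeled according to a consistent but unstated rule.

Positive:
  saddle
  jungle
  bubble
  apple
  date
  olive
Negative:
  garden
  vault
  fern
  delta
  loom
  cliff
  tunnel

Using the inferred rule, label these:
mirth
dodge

The classifier is using: ends with 'e'.
mirth: Negative (ends with 'h').
dodge: Positive (ends with 'e').

Negative, Positive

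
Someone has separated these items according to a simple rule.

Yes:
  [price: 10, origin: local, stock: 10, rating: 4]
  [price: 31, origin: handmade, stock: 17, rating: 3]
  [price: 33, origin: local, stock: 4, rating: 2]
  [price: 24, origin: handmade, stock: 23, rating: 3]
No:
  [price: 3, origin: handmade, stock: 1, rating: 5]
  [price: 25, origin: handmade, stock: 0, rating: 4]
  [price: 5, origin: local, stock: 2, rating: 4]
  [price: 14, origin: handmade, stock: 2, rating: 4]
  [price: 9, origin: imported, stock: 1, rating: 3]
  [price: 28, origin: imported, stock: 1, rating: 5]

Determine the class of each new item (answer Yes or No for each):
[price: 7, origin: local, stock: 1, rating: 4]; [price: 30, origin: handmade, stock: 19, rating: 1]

The pattern is that an item is 'Yes' exactly when: stock ≥ 4.

No, Yes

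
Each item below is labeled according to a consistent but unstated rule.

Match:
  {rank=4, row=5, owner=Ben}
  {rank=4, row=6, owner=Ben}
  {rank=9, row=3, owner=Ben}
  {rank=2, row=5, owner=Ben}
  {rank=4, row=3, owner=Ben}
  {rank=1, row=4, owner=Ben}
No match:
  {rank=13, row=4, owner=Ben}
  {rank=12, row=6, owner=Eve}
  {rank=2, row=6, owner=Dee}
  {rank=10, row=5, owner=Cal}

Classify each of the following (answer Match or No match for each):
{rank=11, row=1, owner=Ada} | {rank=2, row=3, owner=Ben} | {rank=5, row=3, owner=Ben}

All 'Match' examples share one property — owner is Ben AND rank ≤ 9 — and every 'No match' example lacks it.
{rank=11, row=1, owner=Ada}: owner is Ada, rank = 11, does not satisfy this → No match. {rank=2, row=3, owner=Ben}: owner is Ben, rank = 2, has this property → Match. {rank=5, row=3, owner=Ben}: owner is Ben, rank = 5, has this property → Match.

No match, Match, Match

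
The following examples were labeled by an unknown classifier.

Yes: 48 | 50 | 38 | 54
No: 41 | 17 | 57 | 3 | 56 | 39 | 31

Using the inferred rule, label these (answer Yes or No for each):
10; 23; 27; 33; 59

Yes, No, No, No, No

Every 'Yes' example satisfies: even AND at most 54. None of the 'No' examples do.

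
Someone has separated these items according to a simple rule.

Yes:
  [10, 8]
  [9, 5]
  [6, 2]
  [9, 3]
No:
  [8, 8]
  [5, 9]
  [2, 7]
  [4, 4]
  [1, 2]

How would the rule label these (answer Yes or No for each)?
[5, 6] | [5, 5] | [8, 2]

No, No, Yes

A rule that fits every label: first > second — true of each 'Yes' example, false of each 'No' one.
[5, 6] → 5 < 6 → No. [5, 5] → 5 = 5 → No. [8, 2] → 8 > 2 → Yes.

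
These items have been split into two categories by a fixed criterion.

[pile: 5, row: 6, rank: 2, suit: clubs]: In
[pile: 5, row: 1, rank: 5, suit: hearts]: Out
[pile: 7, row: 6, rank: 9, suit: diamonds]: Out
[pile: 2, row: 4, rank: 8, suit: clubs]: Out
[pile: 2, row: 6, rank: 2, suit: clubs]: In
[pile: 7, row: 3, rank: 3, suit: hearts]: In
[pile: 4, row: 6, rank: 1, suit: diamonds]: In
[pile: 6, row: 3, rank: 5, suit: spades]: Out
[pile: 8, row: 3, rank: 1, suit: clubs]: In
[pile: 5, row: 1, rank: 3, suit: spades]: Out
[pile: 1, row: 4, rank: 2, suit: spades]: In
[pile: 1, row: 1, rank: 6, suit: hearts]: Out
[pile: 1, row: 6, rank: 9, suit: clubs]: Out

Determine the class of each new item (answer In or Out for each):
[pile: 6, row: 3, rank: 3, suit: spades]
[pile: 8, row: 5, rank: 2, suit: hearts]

In, In

The distinguishing property — rank ≤ 3 AND row ≥ 3 — holds for all the 'In' cases and none of the 'Out' cases.
[pile: 6, row: 3, rank: 3, suit: spades] — rank = 3, row = 3, hence In. [pile: 8, row: 5, rank: 2, suit: hearts] — rank = 2, row = 5, hence In.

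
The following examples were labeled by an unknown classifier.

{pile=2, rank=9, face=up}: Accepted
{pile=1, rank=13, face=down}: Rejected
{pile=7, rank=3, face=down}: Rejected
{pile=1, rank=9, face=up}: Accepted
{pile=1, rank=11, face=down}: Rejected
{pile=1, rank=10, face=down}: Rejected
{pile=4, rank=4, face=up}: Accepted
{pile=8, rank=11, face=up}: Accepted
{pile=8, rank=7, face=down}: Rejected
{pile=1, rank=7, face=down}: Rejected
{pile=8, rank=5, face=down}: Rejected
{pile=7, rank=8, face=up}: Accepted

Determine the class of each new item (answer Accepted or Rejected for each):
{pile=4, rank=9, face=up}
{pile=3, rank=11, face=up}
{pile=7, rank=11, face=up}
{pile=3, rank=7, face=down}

'Accepted' ⟺ face is up.
{pile=4, rank=9, face=up} — face is up, hence Accepted. {pile=3, rank=11, face=up} — face is up, hence Accepted. {pile=7, rank=11, face=up} — face is up, hence Accepted. {pile=3, rank=7, face=down} — face is down, hence Rejected.

Accepted, Accepted, Accepted, Rejected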